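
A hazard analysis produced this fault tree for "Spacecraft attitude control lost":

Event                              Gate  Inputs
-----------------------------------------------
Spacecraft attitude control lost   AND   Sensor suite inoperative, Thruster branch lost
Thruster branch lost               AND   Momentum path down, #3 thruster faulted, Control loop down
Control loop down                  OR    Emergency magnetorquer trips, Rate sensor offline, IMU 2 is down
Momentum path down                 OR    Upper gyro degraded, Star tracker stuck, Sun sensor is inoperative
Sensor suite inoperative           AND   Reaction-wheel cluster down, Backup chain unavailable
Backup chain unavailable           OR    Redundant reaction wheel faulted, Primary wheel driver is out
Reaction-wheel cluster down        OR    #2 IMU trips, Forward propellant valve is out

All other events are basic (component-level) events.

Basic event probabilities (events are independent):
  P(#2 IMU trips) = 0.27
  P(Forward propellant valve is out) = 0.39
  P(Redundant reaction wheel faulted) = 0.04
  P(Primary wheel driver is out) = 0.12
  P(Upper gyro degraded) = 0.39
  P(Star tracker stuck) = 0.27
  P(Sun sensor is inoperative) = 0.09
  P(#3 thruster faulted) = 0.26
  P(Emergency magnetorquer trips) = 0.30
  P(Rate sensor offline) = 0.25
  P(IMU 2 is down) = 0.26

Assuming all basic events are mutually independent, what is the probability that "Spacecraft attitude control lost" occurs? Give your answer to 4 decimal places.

0.0081

P(Reaction-wheel cluster down) [OR] = 1 − (1−0.27) × (1−0.39) = 0.554700
P(Backup chain unavailable) [OR] = 1 − (1−0.04) × (1−0.12) = 0.155200
P(Sensor suite inoperative) [AND] = 0.554700 × 0.155200 = 0.086089
P(Momentum path down) [OR] = 1 − (1−0.39) × (1−0.27) × (1−0.09) = 0.594777
P(Control loop down) [OR] = 1 − (1−0.30) × (1−0.25) × (1−0.26) = 0.611500
P(Thruster branch lost) [AND] = 0.594777 × 0.26 × 0.611500 = 0.094564
P(Spacecraft attitude control lost) [AND] = 0.086089 × 0.094564 = 0.008141
Rounded to 4 decimal places: P(Spacecraft attitude control lost) ≈ 0.0081.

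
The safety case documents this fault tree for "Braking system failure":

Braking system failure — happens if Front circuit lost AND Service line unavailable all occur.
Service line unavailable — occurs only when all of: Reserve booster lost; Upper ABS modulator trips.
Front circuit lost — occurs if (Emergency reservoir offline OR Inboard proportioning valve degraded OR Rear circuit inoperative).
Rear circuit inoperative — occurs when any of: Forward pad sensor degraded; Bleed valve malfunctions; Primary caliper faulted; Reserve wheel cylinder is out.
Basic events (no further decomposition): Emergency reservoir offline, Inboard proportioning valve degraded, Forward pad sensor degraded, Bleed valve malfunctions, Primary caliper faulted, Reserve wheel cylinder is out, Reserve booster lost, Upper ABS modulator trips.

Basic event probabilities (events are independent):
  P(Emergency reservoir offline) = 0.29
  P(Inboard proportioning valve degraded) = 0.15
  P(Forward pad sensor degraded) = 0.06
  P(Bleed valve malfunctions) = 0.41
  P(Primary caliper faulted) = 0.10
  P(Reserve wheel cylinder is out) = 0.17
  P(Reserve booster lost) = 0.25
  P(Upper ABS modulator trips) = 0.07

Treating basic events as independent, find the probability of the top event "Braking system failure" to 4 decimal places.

P(Rear circuit inoperative) [OR] = 1 − (1−0.06) × (1−0.41) × (1−0.10) × (1−0.17) = 0.585714
P(Front circuit lost) [OR] = 1 − (1−0.29) × (1−0.15) × (1−0.585714) = 0.749978
P(Service line unavailable) [AND] = 0.25 × 0.07 = 0.017500
P(Braking system failure) [AND] = 0.749978 × 0.017500 = 0.013125
Rounded to 4 decimal places: P(Braking system failure) ≈ 0.0131.

0.0131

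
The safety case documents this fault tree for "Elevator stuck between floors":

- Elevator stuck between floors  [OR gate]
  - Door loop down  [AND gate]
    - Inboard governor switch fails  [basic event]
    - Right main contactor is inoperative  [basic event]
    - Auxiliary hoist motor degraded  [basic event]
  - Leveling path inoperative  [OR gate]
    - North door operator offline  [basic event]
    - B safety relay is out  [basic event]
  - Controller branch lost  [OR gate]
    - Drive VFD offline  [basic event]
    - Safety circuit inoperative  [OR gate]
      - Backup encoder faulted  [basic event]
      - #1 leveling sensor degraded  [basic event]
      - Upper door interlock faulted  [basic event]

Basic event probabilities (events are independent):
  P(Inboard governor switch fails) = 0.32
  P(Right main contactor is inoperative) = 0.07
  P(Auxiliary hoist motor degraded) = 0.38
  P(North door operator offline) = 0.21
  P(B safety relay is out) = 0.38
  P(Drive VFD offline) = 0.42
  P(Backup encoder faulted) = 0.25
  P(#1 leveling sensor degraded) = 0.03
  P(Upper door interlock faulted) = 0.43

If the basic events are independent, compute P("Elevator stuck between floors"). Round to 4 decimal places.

0.8832

P(Door loop down) [AND] = 0.32 × 0.07 × 0.38 = 0.008512
P(Leveling path inoperative) [OR] = 1 − (1−0.21) × (1−0.38) = 0.510200
P(Safety circuit inoperative) [OR] = 1 − (1−0.25) × (1−0.03) × (1−0.43) = 0.585325
P(Controller branch lost) [OR] = 1 − (1−0.42) × (1−0.585325) = 0.759489
P(Elevator stuck between floors) [OR] = 1 − (1−0.008512) × (1−0.510200) × (1−0.759489) = 0.883200
Rounded to 4 decimal places: P(Elevator stuck between floors) ≈ 0.8832.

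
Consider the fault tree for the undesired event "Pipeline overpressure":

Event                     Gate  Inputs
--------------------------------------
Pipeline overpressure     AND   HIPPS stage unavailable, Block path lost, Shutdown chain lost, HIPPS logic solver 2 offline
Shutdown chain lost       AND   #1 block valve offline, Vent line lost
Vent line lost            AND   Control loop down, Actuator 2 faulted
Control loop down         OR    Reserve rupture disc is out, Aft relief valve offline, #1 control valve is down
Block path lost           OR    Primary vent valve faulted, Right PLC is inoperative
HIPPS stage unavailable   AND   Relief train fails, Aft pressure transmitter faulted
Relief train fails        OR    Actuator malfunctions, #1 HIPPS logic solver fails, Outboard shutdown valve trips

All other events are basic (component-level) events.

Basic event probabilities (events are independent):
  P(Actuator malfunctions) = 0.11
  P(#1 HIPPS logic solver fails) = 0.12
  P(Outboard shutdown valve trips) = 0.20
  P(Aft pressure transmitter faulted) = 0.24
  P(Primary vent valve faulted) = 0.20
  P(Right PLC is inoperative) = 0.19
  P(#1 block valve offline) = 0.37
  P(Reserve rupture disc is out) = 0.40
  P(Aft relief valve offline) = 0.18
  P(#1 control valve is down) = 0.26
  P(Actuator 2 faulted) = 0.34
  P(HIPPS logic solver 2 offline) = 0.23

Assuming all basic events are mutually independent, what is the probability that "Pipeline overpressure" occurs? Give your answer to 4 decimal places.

0.0006

P(Relief train fails) [OR] = 1 − (1−0.11) × (1−0.12) × (1−0.20) = 0.373440
P(HIPPS stage unavailable) [AND] = 0.373440 × 0.24 = 0.089626
P(Block path lost) [OR] = 1 − (1−0.20) × (1−0.19) = 0.352000
P(Control loop down) [OR] = 1 − (1−0.40) × (1−0.18) × (1−0.26) = 0.635920
P(Vent line lost) [AND] = 0.635920 × 0.34 = 0.216213
P(Shutdown chain lost) [AND] = 0.37 × 0.216213 = 0.079999
P(Pipeline overpressure) [AND] = 0.089626 × 0.352000 × 0.079999 × 0.23 = 0.000580
Rounded to 4 decimal places: P(Pipeline overpressure) ≈ 0.0006.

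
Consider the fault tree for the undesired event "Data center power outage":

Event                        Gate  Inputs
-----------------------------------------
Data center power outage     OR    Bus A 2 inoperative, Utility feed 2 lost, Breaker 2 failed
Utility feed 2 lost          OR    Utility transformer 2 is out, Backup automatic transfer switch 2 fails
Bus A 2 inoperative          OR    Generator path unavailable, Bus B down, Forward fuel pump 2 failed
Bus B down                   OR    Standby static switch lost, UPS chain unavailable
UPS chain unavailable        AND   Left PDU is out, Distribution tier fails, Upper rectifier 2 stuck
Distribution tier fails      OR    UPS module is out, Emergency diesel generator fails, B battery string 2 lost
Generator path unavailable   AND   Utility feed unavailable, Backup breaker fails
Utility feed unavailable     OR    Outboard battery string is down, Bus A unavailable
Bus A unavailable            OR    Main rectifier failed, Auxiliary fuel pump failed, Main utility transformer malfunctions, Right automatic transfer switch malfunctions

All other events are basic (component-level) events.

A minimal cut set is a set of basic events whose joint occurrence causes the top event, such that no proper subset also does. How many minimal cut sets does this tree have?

Bus A unavailable [OR]: union of children's cut sets → 4 cut set(s).
Utility feed unavailable [OR]: union of children's cut sets → 5 cut set(s).
Generator path unavailable [AND]: one cut set from each child combined → 5 × 1 = 5 cut set(s).
Distribution tier fails [OR]: union of children's cut sets → 3 cut set(s).
UPS chain unavailable [AND]: one cut set from each child combined → 1 × 3 × 1 = 3 cut set(s).
Bus B down [OR]: union of children's cut sets → 4 cut set(s).
Bus A 2 inoperative [OR]: union of children's cut sets → 10 cut set(s).
Utility feed 2 lost [OR]: union of children's cut sets → 2 cut set(s).
Data center power outage [OR]: union of children's cut sets → 13 cut set(s).

13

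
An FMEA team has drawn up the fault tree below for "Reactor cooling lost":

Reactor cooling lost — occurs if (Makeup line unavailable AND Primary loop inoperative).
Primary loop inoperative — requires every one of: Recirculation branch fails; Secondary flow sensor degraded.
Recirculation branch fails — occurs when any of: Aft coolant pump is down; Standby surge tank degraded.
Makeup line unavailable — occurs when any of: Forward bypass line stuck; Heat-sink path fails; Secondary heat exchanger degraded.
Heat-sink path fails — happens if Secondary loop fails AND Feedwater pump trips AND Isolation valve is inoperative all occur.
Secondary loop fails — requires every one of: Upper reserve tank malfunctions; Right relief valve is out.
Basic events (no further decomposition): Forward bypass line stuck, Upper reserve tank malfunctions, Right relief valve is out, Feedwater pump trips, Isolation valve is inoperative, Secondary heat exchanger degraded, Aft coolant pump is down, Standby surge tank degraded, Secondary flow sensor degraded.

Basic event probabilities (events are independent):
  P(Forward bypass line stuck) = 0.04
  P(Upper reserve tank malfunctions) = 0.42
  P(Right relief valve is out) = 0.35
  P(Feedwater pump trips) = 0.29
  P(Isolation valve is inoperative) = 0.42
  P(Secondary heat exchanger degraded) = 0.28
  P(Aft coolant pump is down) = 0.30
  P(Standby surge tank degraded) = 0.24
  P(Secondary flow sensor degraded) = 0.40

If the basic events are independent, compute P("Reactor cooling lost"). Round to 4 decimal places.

0.0601

P(Secondary loop fails) [AND] = 0.42 × 0.35 = 0.147000
P(Heat-sink path fails) [AND] = 0.147000 × 0.29 × 0.42 = 0.017905
P(Makeup line unavailable) [OR] = 1 − (1−0.04) × (1−0.017905) × (1−0.28) = 0.321176
P(Recirculation branch fails) [OR] = 1 − (1−0.30) × (1−0.24) = 0.468000
P(Primary loop inoperative) [AND] = 0.468000 × 0.40 = 0.187200
P(Reactor cooling lost) [AND] = 0.321176 × 0.187200 = 0.060124
Rounded to 4 decimal places: P(Reactor cooling lost) ≈ 0.0601.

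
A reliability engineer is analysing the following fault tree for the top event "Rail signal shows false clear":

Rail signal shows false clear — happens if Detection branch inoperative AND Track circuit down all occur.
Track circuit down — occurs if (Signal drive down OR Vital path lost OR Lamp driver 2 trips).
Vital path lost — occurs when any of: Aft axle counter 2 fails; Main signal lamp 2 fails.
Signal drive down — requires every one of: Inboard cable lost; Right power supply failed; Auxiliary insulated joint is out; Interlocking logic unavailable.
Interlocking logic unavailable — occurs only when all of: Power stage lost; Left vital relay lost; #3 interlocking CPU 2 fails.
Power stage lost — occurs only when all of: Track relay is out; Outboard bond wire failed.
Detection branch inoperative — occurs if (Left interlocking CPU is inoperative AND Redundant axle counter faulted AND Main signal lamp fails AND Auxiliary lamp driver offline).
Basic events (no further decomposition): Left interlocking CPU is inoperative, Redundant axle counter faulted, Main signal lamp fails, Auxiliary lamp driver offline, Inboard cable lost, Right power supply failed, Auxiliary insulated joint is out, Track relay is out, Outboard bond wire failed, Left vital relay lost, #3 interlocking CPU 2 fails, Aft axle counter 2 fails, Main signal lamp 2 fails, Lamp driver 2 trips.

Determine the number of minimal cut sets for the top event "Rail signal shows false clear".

4

Detection branch inoperative [AND]: one cut set from each child combined → 1 × 1 × 1 × 1 = 1 cut set(s).
Power stage lost [AND]: one cut set from each child combined → 1 × 1 = 1 cut set(s).
Interlocking logic unavailable [AND]: one cut set from each child combined → 1 × 1 × 1 = 1 cut set(s).
Signal drive down [AND]: one cut set from each child combined → 1 × 1 × 1 × 1 = 1 cut set(s).
Vital path lost [OR]: union of children's cut sets → 2 cut set(s).
Track circuit down [OR]: union of children's cut sets → 4 cut set(s).
Rail signal shows false clear [AND]: one cut set from each child combined → 1 × 4 = 4 cut set(s).
Minimal cut sets: {#3 interlocking CPU 2 fails, Auxiliary insulated joint is out, Auxiliary lamp driver offline, Inboard cable lost, Left interlocking CPU is inoperative, Left vital relay lost, Main signal lamp fails, Outboard bond wire failed, Redundant axle counter faulted, Right power supply failed, Track relay is out}; {Aft axle counter 2 fails, Auxiliary lamp driver offline, Left interlocking CPU is inoperative, Main signal lamp fails, Redundant axle counter faulted}; {Auxiliary lamp driver offline, Left interlocking CPU is inoperative, Main signal lamp 2 fails, Main signal lamp fails, Redundant axle counter faulted}; {Auxiliary lamp driver offline, Lamp driver 2 trips, Left interlocking CPU is inoperative, Main signal lamp fails, Redundant axle counter faulted}.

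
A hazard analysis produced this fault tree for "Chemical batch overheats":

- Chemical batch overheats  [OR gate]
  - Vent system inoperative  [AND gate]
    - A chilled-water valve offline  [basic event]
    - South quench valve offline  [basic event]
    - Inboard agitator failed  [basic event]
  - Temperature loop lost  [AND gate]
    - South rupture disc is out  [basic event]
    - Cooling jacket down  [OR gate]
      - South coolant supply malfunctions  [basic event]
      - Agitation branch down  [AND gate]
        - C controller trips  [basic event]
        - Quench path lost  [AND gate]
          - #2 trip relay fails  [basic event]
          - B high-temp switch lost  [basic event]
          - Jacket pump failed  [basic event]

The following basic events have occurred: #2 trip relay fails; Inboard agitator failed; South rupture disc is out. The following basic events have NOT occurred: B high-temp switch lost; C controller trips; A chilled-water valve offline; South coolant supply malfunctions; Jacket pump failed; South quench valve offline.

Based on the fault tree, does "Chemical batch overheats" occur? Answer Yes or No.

Vent system inoperative [AND]: A chilled-water valve offline=not, South quench valve offline=not, Inboard agitator failed=occurs → not all inputs occur → does not occur.
Quench path lost [AND]: #2 trip relay fails=occurs, B high-temp switch lost=not, Jacket pump failed=not → not all inputs occur → does not occur.
Agitation branch down [AND]: C controller trips=not, Quench path lost=not → not all inputs occur → does not occur.
Cooling jacket down [OR]: South coolant supply malfunctions=not, Agitation branch down=not → no input occurs → does not occur.
Temperature loop lost [AND]: South rupture disc is out=occurs, Cooling jacket down=not → not all inputs occur → does not occur.
Chemical batch overheats [OR]: Vent system inoperative=not, Temperature loop lost=not → no input occurs → does not occur.

No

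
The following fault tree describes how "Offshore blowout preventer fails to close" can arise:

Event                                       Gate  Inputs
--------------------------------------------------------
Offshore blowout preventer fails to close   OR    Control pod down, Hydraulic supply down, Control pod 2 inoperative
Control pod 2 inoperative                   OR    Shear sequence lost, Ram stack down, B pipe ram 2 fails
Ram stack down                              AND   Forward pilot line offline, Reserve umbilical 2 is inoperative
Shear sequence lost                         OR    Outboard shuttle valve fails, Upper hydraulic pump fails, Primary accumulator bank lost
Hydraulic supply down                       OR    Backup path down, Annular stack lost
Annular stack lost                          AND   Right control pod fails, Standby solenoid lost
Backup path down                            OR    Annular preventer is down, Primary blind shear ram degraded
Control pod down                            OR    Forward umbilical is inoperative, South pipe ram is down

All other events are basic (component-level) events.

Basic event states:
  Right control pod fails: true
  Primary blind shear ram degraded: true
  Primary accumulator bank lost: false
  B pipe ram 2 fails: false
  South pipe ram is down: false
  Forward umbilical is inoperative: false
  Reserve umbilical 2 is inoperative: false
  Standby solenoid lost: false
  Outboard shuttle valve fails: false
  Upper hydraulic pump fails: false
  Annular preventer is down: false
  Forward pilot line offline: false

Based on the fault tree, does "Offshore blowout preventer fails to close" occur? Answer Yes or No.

Control pod down [OR]: Forward umbilical is inoperative=not, South pipe ram is down=not → no input occurs → does not occur.
Backup path down [OR]: Annular preventer is down=not, Primary blind shear ram degraded=occurs → at least one input occurs → occurs.
Annular stack lost [AND]: Right control pod fails=occurs, Standby solenoid lost=not → not all inputs occur → does not occur.
Hydraulic supply down [OR]: Backup path down=occurs, Annular stack lost=not → at least one input occurs → occurs.
Shear sequence lost [OR]: Outboard shuttle valve fails=not, Upper hydraulic pump fails=not, Primary accumulator bank lost=not → no input occurs → does not occur.
Ram stack down [AND]: Forward pilot line offline=not, Reserve umbilical 2 is inoperative=not → not all inputs occur → does not occur.
Control pod 2 inoperative [OR]: Shear sequence lost=not, Ram stack down=not, B pipe ram 2 fails=not → no input occurs → does not occur.
Offshore blowout preventer fails to close [OR]: Control pod down=not, Hydraulic supply down=occurs, Control pod 2 inoperative=not → at least one input occurs → occurs.

Yes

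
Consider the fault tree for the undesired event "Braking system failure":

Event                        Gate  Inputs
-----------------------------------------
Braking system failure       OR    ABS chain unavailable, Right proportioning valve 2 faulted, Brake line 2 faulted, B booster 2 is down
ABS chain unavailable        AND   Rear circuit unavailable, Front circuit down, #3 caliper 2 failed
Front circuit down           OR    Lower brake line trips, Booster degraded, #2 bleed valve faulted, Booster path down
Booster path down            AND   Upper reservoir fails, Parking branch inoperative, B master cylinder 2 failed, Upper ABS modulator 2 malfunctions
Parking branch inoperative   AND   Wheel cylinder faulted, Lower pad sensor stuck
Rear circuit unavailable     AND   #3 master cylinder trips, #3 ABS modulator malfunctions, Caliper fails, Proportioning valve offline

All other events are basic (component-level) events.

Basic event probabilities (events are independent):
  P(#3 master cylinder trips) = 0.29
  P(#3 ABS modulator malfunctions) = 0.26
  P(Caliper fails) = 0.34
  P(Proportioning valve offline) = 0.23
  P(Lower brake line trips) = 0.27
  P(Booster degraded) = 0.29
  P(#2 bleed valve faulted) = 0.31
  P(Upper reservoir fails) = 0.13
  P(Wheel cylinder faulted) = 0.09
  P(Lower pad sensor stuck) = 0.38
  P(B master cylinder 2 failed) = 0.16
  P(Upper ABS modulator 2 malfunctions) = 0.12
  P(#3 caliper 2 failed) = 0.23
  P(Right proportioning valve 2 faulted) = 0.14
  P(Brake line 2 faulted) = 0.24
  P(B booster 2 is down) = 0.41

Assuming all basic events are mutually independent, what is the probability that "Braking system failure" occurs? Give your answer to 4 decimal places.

P(Rear circuit unavailable) [AND] = 0.29 × 0.26 × 0.34 × 0.23 = 0.005896
P(Parking branch inoperative) [AND] = 0.09 × 0.38 = 0.034200
P(Booster path down) [AND] = 0.13 × 0.034200 × 0.16 × 0.12 = 0.000085
P(Front circuit down) [OR] = 1 − (1−0.27) × (1−0.29) × (1−0.31) × (1−0.000085) = 0.642403
P(ABS chain unavailable) [AND] = 0.005896 × 0.642403 × 0.23 = 0.000871
P(Braking system failure) [OR] = 1 − (1−0.000871) × (1−0.14) × (1−0.24) × (1−0.41) = 0.614712
Rounded to 4 decimal places: P(Braking system failure) ≈ 0.6147.

0.6147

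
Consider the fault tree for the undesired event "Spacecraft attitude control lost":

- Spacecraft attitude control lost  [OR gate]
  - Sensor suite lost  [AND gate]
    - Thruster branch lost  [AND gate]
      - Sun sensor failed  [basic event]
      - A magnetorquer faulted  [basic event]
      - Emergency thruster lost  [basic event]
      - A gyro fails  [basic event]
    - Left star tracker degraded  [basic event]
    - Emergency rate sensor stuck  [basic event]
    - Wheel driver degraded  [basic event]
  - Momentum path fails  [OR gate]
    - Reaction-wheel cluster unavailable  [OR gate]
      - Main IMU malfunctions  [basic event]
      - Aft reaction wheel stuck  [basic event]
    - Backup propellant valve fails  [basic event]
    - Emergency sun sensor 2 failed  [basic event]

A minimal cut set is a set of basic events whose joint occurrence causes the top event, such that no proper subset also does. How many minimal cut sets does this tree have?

Thruster branch lost [AND]: one cut set from each child combined → 1 × 1 × 1 × 1 = 1 cut set(s).
Sensor suite lost [AND]: one cut set from each child combined → 1 × 1 × 1 × 1 = 1 cut set(s).
Reaction-wheel cluster unavailable [OR]: union of children's cut sets → 2 cut set(s).
Momentum path fails [OR]: union of children's cut sets → 4 cut set(s).
Spacecraft attitude control lost [OR]: union of children's cut sets → 5 cut set(s).
Minimal cut sets: {A gyro fails, A magnetorquer faulted, Emergency rate sensor stuck, Emergency thruster lost, Left star tracker degraded, Sun sensor failed, Wheel driver degraded}; {Main IMU malfunctions}; {Aft reaction wheel stuck}; {Backup propellant valve fails}; {Emergency sun sensor 2 failed}.

5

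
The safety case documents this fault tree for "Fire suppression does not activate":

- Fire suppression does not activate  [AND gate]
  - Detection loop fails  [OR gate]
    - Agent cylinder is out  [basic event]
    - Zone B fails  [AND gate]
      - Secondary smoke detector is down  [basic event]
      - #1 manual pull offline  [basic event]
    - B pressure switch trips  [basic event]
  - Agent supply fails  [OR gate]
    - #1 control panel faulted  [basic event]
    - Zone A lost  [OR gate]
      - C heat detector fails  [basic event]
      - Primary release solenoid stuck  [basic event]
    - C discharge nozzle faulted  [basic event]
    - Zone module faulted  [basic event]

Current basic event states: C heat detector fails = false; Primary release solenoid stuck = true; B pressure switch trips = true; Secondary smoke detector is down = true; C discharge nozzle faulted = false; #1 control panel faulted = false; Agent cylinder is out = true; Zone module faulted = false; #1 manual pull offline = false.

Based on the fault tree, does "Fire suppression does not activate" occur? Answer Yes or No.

Zone B fails [AND]: Secondary smoke detector is down=occurs, #1 manual pull offline=not → not all inputs occur → does not occur.
Detection loop fails [OR]: Agent cylinder is out=occurs, Zone B fails=not, B pressure switch trips=occurs → at least one input occurs → occurs.
Zone A lost [OR]: C heat detector fails=not, Primary release solenoid stuck=occurs → at least one input occurs → occurs.
Agent supply fails [OR]: #1 control panel faulted=not, Zone A lost=occurs, C discharge nozzle faulted=not, Zone module faulted=not → at least one input occurs → occurs.
Fire suppression does not activate [AND]: Detection loop fails=occurs, Agent supply fails=occurs → all inputs occur → occurs.

Yes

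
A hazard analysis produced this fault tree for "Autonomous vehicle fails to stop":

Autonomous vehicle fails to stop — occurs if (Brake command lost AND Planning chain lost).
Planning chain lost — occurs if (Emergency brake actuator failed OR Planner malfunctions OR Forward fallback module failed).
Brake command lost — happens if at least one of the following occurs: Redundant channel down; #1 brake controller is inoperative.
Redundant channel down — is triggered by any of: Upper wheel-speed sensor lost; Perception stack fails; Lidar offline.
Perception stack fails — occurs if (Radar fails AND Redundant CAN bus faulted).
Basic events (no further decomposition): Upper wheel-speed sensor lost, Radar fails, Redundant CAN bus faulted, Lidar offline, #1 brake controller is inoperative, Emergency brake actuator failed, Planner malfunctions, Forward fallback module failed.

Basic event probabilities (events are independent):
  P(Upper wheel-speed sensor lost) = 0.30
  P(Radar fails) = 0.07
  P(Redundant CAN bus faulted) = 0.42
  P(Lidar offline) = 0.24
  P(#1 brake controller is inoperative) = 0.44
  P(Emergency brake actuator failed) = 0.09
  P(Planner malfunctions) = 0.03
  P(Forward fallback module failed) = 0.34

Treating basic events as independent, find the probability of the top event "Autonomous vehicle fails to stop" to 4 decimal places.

0.2967

P(Perception stack fails) [AND] = 0.07 × 0.42 = 0.029400
P(Redundant channel down) [OR] = 1 − (1−0.30) × (1−0.029400) × (1−0.24) = 0.483641
P(Brake command lost) [OR] = 1 − (1−0.483641) × (1−0.44) = 0.710839
P(Planning chain lost) [OR] = 1 − (1−0.09) × (1−0.03) × (1−0.34) = 0.417418
P(Autonomous vehicle fails to stop) [AND] = 0.710839 × 0.417418 = 0.296717
Rounded to 4 decimal places: P(Autonomous vehicle fails to stop) ≈ 0.2967.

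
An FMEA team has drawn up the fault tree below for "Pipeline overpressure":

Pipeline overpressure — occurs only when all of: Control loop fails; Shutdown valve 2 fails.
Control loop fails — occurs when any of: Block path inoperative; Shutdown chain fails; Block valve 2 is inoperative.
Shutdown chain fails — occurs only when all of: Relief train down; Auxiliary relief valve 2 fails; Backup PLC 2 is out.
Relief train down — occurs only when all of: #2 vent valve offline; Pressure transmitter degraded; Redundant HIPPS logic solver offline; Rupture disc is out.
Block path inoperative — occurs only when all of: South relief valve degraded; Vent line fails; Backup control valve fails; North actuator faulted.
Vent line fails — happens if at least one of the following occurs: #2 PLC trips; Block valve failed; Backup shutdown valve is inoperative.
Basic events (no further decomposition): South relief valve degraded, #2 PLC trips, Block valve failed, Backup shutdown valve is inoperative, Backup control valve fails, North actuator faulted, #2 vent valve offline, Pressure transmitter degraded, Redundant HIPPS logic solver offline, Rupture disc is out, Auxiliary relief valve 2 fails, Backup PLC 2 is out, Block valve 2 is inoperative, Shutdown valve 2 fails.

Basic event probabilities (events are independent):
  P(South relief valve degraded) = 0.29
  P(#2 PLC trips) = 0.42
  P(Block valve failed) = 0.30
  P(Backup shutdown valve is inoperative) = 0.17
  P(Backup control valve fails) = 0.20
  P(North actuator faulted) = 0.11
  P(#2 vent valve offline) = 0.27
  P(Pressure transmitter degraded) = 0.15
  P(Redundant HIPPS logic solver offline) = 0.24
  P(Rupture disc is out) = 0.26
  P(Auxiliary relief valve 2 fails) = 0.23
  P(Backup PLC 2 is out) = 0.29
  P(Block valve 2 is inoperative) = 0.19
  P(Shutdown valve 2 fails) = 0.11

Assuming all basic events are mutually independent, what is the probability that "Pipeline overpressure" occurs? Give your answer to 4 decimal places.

P(Vent line fails) [OR] = 1 − (1−0.42) × (1−0.30) × (1−0.17) = 0.663020
P(Block path inoperative) [AND] = 0.29 × 0.663020 × 0.20 × 0.11 = 0.004230
P(Relief train down) [AND] = 0.27 × 0.15 × 0.24 × 0.26 = 0.002527
P(Shutdown chain fails) [AND] = 0.002527 × 0.23 × 0.29 = 0.000169
P(Control loop fails) [OR] = 1 − (1−0.004230) × (1−0.000169) × (1−0.19) = 0.193563
P(Pipeline overpressure) [AND] = 0.193563 × 0.11 = 0.021292
Rounded to 4 decimal places: P(Pipeline overpressure) ≈ 0.0213.

0.0213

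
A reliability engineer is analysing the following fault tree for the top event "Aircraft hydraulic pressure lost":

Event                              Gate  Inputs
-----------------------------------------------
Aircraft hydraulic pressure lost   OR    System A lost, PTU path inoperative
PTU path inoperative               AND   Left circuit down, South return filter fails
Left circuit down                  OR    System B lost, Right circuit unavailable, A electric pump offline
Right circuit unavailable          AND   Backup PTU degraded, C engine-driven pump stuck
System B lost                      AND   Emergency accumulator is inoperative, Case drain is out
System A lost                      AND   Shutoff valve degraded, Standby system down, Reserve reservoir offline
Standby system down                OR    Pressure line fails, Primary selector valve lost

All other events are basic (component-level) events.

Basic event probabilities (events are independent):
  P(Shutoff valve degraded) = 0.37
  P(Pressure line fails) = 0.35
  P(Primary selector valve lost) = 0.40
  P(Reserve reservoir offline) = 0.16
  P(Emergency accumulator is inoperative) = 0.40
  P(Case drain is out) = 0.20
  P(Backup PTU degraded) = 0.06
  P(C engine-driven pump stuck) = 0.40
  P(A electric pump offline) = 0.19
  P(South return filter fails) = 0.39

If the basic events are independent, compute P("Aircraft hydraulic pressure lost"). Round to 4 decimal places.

0.1386

P(Standby system down) [OR] = 1 − (1−0.35) × (1−0.40) = 0.610000
P(System A lost) [AND] = 0.37 × 0.610000 × 0.16 = 0.036112
P(System B lost) [AND] = 0.40 × 0.20 = 0.080000
P(Right circuit unavailable) [AND] = 0.06 × 0.40 = 0.024000
P(Left circuit down) [OR] = 1 − (1−0.080000) × (1−0.024000) × (1−0.19) = 0.272685
P(PTU path inoperative) [AND] = 0.272685 × 0.39 = 0.106347
P(Aircraft hydraulic pressure lost) [OR] = 1 − (1−0.036112) × (1−0.106347) = 0.138619
Rounded to 4 decimal places: P(Aircraft hydraulic pressure lost) ≈ 0.1386.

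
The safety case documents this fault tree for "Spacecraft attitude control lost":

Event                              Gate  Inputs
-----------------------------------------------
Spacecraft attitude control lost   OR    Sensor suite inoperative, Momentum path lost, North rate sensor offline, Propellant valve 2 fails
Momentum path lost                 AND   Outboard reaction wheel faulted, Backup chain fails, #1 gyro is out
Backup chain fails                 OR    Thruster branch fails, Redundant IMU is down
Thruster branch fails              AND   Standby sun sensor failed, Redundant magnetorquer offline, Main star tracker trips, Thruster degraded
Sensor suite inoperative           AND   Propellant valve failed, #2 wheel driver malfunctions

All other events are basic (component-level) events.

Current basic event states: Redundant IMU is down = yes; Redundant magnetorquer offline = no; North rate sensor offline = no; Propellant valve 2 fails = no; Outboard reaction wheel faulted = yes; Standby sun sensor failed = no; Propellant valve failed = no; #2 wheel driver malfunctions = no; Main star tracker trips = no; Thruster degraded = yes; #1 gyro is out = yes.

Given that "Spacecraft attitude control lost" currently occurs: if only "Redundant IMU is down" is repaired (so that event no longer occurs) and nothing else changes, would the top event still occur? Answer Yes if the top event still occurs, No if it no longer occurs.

No

Counterfactual: set "Redundant IMU is down" to not occurred.
Sensor suite inoperative [AND]: Propellant valve failed=not, #2 wheel driver malfunctions=not → not all inputs occur → does not occur.
Thruster branch fails [AND]: Standby sun sensor failed=not, Redundant magnetorquer offline=not, Main star tracker trips=not, Thruster degraded=occurs → not all inputs occur → does not occur.
Backup chain fails [OR]: Thruster branch fails=not, Redundant IMU is down=not → no input occurs → does not occur.
Momentum path lost [AND]: Outboard reaction wheel faulted=occurs, Backup chain fails=not, #1 gyro is out=occurs → not all inputs occur → does not occur.
Spacecraft attitude control lost [OR]: Sensor suite inoperative=not, Momentum path lost=not, North rate sensor offline=not, Propellant valve 2 fails=not → no input occurs → does not occur.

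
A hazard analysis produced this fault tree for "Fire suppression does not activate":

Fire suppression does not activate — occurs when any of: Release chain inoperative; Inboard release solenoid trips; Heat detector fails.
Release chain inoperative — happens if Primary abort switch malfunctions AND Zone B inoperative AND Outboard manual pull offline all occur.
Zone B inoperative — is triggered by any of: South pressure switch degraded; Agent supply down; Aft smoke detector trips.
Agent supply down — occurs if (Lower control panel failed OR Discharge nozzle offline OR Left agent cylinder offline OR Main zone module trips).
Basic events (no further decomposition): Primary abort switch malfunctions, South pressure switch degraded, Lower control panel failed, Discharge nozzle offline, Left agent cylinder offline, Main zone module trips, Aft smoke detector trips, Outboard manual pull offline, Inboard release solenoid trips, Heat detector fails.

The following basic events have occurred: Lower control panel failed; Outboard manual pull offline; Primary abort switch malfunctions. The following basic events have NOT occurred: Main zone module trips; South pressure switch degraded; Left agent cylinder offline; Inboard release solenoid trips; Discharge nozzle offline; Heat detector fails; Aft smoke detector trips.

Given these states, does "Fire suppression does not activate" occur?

Yes

Agent supply down [OR]: Lower control panel failed=occurs, Discharge nozzle offline=not, Left agent cylinder offline=not, Main zone module trips=not → at least one input occurs → occurs.
Zone B inoperative [OR]: South pressure switch degraded=not, Agent supply down=occurs, Aft smoke detector trips=not → at least one input occurs → occurs.
Release chain inoperative [AND]: Primary abort switch malfunctions=occurs, Zone B inoperative=occurs, Outboard manual pull offline=occurs → all inputs occur → occurs.
Fire suppression does not activate [OR]: Release chain inoperative=occurs, Inboard release solenoid trips=not, Heat detector fails=not → at least one input occurs → occurs.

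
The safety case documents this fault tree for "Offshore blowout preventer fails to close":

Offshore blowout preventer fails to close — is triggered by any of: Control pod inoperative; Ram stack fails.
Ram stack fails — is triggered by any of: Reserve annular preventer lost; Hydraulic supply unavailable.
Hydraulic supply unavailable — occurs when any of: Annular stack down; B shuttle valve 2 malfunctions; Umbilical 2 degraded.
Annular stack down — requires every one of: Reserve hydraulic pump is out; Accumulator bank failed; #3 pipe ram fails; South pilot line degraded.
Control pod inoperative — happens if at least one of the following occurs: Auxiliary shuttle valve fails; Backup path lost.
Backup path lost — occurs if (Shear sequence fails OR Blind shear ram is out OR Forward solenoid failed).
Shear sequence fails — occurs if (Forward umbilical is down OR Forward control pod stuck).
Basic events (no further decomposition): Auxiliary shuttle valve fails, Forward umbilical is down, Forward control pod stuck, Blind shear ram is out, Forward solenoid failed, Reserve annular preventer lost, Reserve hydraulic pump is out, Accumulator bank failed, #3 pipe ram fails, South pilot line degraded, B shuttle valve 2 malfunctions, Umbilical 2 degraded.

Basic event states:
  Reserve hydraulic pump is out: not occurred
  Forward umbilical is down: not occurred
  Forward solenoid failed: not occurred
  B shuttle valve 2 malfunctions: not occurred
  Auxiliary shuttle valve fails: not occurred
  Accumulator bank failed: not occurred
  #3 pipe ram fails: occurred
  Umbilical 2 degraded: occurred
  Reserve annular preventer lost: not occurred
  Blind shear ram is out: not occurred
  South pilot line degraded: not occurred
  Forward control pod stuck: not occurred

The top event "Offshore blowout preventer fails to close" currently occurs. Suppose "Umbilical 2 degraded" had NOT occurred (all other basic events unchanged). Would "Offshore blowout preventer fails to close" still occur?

No

Counterfactual: set "Umbilical 2 degraded" to not occurred.
Shear sequence fails [OR]: Forward umbilical is down=not, Forward control pod stuck=not → no input occurs → does not occur.
Backup path lost [OR]: Shear sequence fails=not, Blind shear ram is out=not, Forward solenoid failed=not → no input occurs → does not occur.
Control pod inoperative [OR]: Auxiliary shuttle valve fails=not, Backup path lost=not → no input occurs → does not occur.
Annular stack down [AND]: Reserve hydraulic pump is out=not, Accumulator bank failed=not, #3 pipe ram fails=occurs, South pilot line degraded=not → not all inputs occur → does not occur.
Hydraulic supply unavailable [OR]: Annular stack down=not, B shuttle valve 2 malfunctions=not, Umbilical 2 degraded=not → no input occurs → does not occur.
Ram stack fails [OR]: Reserve annular preventer lost=not, Hydraulic supply unavailable=not → no input occurs → does not occur.
Offshore blowout preventer fails to close [OR]: Control pod inoperative=not, Ram stack fails=not → no input occurs → does not occur.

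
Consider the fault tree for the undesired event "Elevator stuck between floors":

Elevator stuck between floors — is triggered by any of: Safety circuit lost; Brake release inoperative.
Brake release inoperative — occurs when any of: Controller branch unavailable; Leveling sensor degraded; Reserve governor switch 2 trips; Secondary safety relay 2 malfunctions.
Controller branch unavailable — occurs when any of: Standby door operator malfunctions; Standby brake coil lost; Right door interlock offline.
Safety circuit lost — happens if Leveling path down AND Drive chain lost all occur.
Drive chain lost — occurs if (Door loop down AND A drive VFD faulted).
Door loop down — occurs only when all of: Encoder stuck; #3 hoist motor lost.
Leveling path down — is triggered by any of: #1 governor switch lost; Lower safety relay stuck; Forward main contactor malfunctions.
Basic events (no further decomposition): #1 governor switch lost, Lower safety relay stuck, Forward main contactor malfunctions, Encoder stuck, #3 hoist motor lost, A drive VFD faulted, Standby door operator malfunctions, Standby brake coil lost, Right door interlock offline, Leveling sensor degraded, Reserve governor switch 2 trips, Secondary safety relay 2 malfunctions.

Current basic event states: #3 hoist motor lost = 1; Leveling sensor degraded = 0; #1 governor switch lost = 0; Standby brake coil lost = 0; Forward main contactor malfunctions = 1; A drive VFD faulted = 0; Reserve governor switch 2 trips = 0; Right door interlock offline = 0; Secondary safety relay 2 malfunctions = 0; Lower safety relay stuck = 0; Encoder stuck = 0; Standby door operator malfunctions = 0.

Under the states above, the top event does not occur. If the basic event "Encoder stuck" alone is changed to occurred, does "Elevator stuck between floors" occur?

No

Counterfactual: set "Encoder stuck" to occurred.
Leveling path down [OR]: #1 governor switch lost=not, Lower safety relay stuck=not, Forward main contactor malfunctions=occurs → at least one input occurs → occurs.
Door loop down [AND]: Encoder stuck=occurs, #3 hoist motor lost=occurs → all inputs occur → occurs.
Drive chain lost [AND]: Door loop down=occurs, A drive VFD faulted=not → not all inputs occur → does not occur.
Safety circuit lost [AND]: Leveling path down=occurs, Drive chain lost=not → not all inputs occur → does not occur.
Controller branch unavailable [OR]: Standby door operator malfunctions=not, Standby brake coil lost=not, Right door interlock offline=not → no input occurs → does not occur.
Brake release inoperative [OR]: Controller branch unavailable=not, Leveling sensor degraded=not, Reserve governor switch 2 trips=not, Secondary safety relay 2 malfunctions=not → no input occurs → does not occur.
Elevator stuck between floors [OR]: Safety circuit lost=not, Brake release inoperative=not → no input occurs → does not occur.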